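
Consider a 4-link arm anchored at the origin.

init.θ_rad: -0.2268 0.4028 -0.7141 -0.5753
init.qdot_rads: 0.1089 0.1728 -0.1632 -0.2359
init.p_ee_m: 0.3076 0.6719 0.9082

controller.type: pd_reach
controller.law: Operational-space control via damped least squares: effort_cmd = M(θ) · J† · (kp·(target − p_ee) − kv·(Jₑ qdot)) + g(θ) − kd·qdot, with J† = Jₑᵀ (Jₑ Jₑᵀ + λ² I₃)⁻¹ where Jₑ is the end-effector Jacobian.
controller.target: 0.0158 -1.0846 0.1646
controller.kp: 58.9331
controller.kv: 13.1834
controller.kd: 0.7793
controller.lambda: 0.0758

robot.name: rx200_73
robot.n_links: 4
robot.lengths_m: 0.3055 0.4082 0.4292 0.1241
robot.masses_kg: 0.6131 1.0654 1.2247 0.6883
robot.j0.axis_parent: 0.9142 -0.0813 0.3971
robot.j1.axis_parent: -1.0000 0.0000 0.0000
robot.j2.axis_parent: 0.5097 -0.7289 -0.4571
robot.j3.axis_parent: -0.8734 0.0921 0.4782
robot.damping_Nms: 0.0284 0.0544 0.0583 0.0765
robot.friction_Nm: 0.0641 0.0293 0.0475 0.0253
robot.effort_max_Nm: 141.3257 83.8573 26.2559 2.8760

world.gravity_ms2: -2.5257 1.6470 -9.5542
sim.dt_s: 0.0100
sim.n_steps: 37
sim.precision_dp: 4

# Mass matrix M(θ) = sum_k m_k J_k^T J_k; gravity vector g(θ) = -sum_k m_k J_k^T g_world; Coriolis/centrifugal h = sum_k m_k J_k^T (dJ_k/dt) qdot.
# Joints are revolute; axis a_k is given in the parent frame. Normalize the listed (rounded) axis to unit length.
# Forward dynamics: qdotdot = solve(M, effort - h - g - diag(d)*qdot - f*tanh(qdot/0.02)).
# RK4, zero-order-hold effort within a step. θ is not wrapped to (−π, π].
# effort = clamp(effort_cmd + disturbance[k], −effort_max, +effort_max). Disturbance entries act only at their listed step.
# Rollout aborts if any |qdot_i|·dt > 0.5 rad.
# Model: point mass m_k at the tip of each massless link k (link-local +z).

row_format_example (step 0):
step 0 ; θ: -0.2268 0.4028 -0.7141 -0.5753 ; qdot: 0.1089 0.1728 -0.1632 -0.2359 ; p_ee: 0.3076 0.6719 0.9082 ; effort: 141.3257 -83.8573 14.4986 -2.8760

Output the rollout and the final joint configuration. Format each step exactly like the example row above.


step 1 ; θ: -0.2158 0.4111 -0.7233 -0.5792 ; qdot: 2.0708 1.4657 -1.6802 -0.5114 ; p_ee: 0.3066 0.6699 0.9064 ; effort: 141.3257 -83.8573 14.2163 -2.8760
step 2 ; θ: -0.1858 0.4315 -0.7477 -0.5849 ; qdot: 3.9139 2.5843 -3.1841 -0.5911 ; p_ee: 0.3034 0.6632 0.9028 ; effort: 141.3257 -83.8573 13.8021 -2.8760
step 3 ; θ: -0.1382 0.4618 -0.7870 -0.5902 ; qdot: 5.5637 3.4171 -4.6612 -0.4181 ; p_ee: 0.2979 0.6517 0.8973 ; effort: 141.3257 -83.8573 13.3611 -2.8760
step 4 ; θ: -0.0753 0.4987 -0.8408 -0.5925 ; qdot: 6.9812 3.9034 -6.0931 -0.0096 ; p_ee: 0.2900 0.6354 0.8897 ; effort: 141.3257 -83.8573 12.9871 -2.8760
step 5 ; θ: 0.0006 0.5387 -0.9087 -0.5902 ; qdot: 8.1596 4.0303 -7.4632 0.4855 ; p_ee: 0.2795 0.6139 0.8799 ; effort: 139.1072 -83.8573 12.7337 -2.8760
step 6 ; θ: 0.0868 0.5777 -0.9898 -0.5825 ; qdot: 9.0448 3.7297 -8.7565 1.0404 ; p_ee: 0.2662 0.5871 0.8682 ; effort: 115.3661 -83.8573 12.7164 -2.8760
step 7 ; θ: 0.1772 0.6078 -1.0842 -0.5685 ; qdot: 9.0032 2.2135 -10.1320 1.7174 ; p_ee: 0.2513 0.5550 0.8548 ; effort: 94.7114 -72.1934 13.1986 -2.8760
step 8 ; θ: 0.2653 0.6210 -1.1913 -0.5527 ; qdot: 8.5702 0.3613 -11.3244 1.3907 ; p_ee: 0.2357 0.5180 0.8406 ; effort: 74.7347 -58.4569 13.3745 -2.8760
step 9 ; θ: 0.3477 0.6152 -1.3091 -0.5462 ; qdot: 7.8789 -1.5861 -12.2686 -0.1175 ; p_ee: 0.2193 0.4765 0.8262 ; effort: 55.3153 -44.5807 13.1019 -1.6374
step 10 ; θ: 0.4221 0.5894 -1.4348 -0.5489 ; qdot: 6.9654 -3.6179 -12.8855 -0.4989 ; p_ee: 0.2017 0.4317 0.8120 ; effort: 39.5184 -33.1742 13.2948 -1.1292
step 11 ; θ: 0.4870 0.5443 -1.5647 -0.5563 ; qdot: 5.9975 -5.4226 -13.1049 -1.0229 ; p_ee: 0.1821 0.3852 0.7985 ; effort: 23.8421 -21.3750 12.8956 -0.5501
step 12 ; θ: 0.5431 0.4842 -1.6938 -0.5678 ; qdot: 5.2689 -6.5198 -12.6706 -1.2386 ; p_ee: 0.1601 0.3377 0.7865 ; effort: 8.3830 -9.3831 11.4992 -0.2533
step 13 ; θ: 0.5947 0.4190 -1.8145 -0.5798 ; qdot: 5.1273 -6.4027 -11.4046 -1.0137 ; p_ee: 0.1358 0.2900 0.7763 ; effort: -5.1055 1.1596 9.0471 -0.3432
step 14 ; θ: 0.6480 0.3606 -1.9196 -0.5879 ; qdot: 5.5945 -5.1811 -9.5759 -0.3985 ; p_ee: 0.1099 0.2424 0.7680 ; effort: -13.5035 7.4725 6.5805 -0.8033
step 15 ; θ: 0.7070 0.3161 -2.0067 -0.5903 ; qdot: 6.2386 -3.7021 -7.8462 0.0870 ; p_ee: 0.0839 0.1949 0.7605 ; effort: -16.4134 9.2897 5.2072 -1.2071
step 16 ; θ: 0.7717 0.2846 -2.0787 -0.5890 ; qdot: 6.6847 -2.6350 -6.5907 0.2628 ; p_ee: 0.0590 0.1474 0.7528 ; effort: -16.2001 8.6363 5.0733 -1.3776
step 17 ; θ: 0.8396 0.2613 -2.1402 -0.5858 ; qdot: 6.8788 -2.0637 -5.7461 0.4111 ; p_ee: 0.0359 0.0998 0.7439 ; effort: -15.1056 7.2771 5.7280 -1.5211
step 18 ; θ: 0.9085 0.2419 -2.1946 -0.5813 ; qdot: 6.8832 -1.8608 -5.1728 0.4980 ; p_ee: 0.0150 0.0521 0.7336 ; effort: -14.3678 6.1620 6.7135 -1.5945
step 19 ; θ: 0.9768 0.2233 -2.2441 -0.5757 ; qdot: 6.7691 -1.8873 -4.7453 0.6151 ; p_ee: -0.0038 0.0045 0.7217 ; effort: -14.4267 5.6080 7.7699 -1.6690
step 20 ; θ: 1.0436 0.2037 -2.2897 -0.5689 ; qdot: 6.5730 -2.0632 -4.4017 0.7327 ; p_ee: -0.0202 -0.0431 0.7082 ; effort: -15.3929 5.7190 8.7608 -1.7199
step 21 ; θ: 1.1081 0.1818 -2.3322 -0.5609 ; qdot: 6.3189 -2.3332 -4.1020 0.8657 ; p_ee: -0.0343 -0.0904 0.6931 ; effort: -17.2042 6.4701 9.6224 -1.7628
step 22 ; θ: 1.1699 0.1569 -2.3718 -0.5515 ; qdot: 6.0196 -2.6622 -3.8263 1.0005 ; p_ee: -0.0460 -0.1374 0.6765 ; effort: -19.7364 7.7939 10.3245 -1.7900
step 23 ; θ: 1.2284 0.1285 -2.4086 -0.5408 ; qdot: 5.6869 -3.0204 -3.5605 1.1391 ; p_ee: -0.0553 -0.1838 0.6585 ; effort: -22.8313 9.5890 10.8556 -1.8079
step 24 ; θ: 1.2836 0.0965 -2.4429 -0.5287 ; qdot: 5.3311 -3.3837 -3.2964 1.2750 ; p_ee: -0.0620 -0.2294 0.6391 ; effort: -26.3249 11.7437 11.2129 -1.8149
step 25 ; θ: 1.3350 0.0610 -2.4745 -0.5152 ; qdot: 4.9633 -3.7294 -3.0280 1.4068 ; p_ee: -0.0664 -0.2741 0.6186 ; effort: -30.0550 14.1383 11.3991 -1.8139
step 26 ; θ: 1.3828 0.0222 -2.5034 -0.5005 ; qdot: 4.5943 -4.0379 -2.7519 1.5296 ; p_ee: -0.0684 -0.3174 0.5970 ; effort: -33.8711 16.6560 11.4202 -1.8046
step 27 ; θ: 1.4269 -0.0195 -2.5295 -0.4846 ; qdot: 4.2344 -4.2924 -2.4666 1.6404 ; p_ee: -0.0680 -0.3593 0.5744 ; effort: -37.6375 19.1864 11.2859 -1.7872
step 28 ; θ: 1.4675 -0.0634 -2.5527 -0.4677 ; qdot: 3.8922 -4.4807 -2.1730 1.7342 ; p_ee: -0.0655 -0.3993 0.5511 ; effort: -41.2377 21.6319 11.0089 -1.7604
step 29 ; θ: 1.5048 -0.1089 -2.5729 -0.4500 ; qdot: 3.5737 -4.5958 -1.8745 1.8071 ; p_ee: -0.0609 -0.4373 0.5272 ; effort: -44.5749 23.9111 10.6055 -1.7230
step 30 ; θ: 1.5391 -0.1551 -2.5902 -0.4317 ; qdot: 3.2815 -4.6370 -1.5765 1.8553 ; p_ee: -0.0544 -0.4730 0.5028 ; effort: -47.5726 25.9619 10.0954 -1.6734
step 31 ; θ: 1.5705 -0.2014 -2.6045 -0.4130 ; qdot: 3.0148 -4.6096 -1.2859 1.8768 ; p_ee: -0.0463 -0.5062 0.4783 ; effort: -50.1734 27.7415 9.5006 -1.6112
step 32 ; θ: 1.5994 -0.2471 -2.6160 -0.3943 ; qdot: 2.7701 -4.5238 -1.0102 1.8715 ; p_ee: -0.0368 -0.5369 0.4538 ; effort: -52.3380 29.2252 8.8446 -1.5371
step 33 ; θ: 1.6259 -0.2918 -2.6249 -0.3757 ; qdot: 2.5422 -4.3927 -0.7561 1.8418 ; p_ee: -0.0262 -0.5650 0.4295 ; effort: -54.0437 30.4037 8.1510 -1.4532
step 34 ; θ: 1.6502 -0.3350 -2.6313 -0.3575 ; qdot: 2.3255 -4.2305 -0.5290 1.7919 ; p_ee: -0.0146 -0.5905 0.4057 ; effort: -55.2835 31.2801 7.4421 -1.3627
step 35 ; θ: 1.6723 -0.3764 -2.6356 -0.3398 ; qdot: 2.1153 -4.0500 -0.3319 1.7270 ; p_ee: -0.0025 -0.6134 0.3826 ; effort: -56.0641 31.8660 6.7377 -1.2691
step 36 ; θ: 1.6924 -0.4160 -2.6381 -0.3229 ; qdot: 1.9082 -3.8620 -0.1658 1.6525 ; p_ee: 0.0101 -0.6339 0.3603 ; effort: -56.4047 32.1793 6.0550 -1.1757
step 37 ; θ: 1.7105 -0.4538 -2.6391 -0.3067 ; qdot: 1.7024 -3.6744 -0.0301 1.5729 ; p_ee: 0.0227 -0.6520 0.3390
final θ (rad): 1.7105 -0.4538 -2.6391 -0.3067


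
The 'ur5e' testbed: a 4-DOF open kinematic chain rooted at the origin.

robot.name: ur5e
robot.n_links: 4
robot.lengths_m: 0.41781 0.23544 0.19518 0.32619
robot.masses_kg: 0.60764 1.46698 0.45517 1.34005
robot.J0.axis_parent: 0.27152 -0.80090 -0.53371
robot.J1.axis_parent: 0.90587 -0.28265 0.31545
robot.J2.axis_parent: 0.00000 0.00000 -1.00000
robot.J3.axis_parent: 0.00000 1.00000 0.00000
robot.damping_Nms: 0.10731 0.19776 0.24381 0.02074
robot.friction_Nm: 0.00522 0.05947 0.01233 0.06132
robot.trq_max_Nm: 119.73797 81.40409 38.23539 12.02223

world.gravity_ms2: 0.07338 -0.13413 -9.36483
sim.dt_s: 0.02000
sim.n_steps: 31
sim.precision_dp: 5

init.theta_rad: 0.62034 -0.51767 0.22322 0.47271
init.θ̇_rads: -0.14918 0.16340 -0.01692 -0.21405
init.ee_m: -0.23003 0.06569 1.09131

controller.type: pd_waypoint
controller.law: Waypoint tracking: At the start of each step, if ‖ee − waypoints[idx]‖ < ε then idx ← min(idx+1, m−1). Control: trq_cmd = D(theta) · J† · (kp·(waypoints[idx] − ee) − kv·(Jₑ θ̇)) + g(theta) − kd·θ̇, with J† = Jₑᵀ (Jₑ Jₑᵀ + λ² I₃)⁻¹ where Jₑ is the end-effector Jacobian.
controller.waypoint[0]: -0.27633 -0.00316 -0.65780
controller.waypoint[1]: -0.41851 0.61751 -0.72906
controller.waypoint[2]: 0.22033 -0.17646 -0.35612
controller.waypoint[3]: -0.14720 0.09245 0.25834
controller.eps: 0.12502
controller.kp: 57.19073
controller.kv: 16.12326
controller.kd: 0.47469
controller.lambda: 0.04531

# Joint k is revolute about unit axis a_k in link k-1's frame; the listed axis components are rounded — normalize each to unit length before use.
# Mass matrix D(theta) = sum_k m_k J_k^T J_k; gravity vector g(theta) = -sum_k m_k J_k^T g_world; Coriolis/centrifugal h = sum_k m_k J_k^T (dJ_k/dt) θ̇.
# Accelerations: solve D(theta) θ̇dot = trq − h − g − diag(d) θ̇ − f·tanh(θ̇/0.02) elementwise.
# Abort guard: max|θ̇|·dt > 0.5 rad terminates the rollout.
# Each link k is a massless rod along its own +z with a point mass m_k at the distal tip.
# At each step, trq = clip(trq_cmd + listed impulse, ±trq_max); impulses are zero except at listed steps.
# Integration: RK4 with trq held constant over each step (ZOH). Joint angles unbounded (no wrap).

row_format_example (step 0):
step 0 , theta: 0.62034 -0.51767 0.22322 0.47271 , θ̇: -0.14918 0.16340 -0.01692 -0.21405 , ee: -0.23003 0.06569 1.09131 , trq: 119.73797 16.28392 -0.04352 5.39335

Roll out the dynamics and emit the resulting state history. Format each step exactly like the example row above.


step 1 , theta: 0.67223 -0.56923 0.19110 0.53241 , θ̇: 5.33179 -5.26302 -3.43741 5.75079 , ee: -0.23064 0.06493 1.07698 , trq: 94.78621 12.29123 1.24950 2.52049
step 2 , theta: 0.82453 -0.72206 0.10214 0.65920 , θ̇: 10.00541 -9.93585 -6.36885 6.03624 , ee: -0.23581 0.06260 1.03264 , trq: 38.85649 4.38117 1.32928 3.70812
step 3 , theta: 1.05142 -0.93702 -0.06698 0.73737 , θ̇: 12.72490 -11.43599 -10.78594 1.41243 , ee: -0.24716 0.05869 0.96719 , trq: 12.89779 -1.01643 1.80830 4.91199
step 4 , theta: 1.31805 -1.15913 -0.32469 0.72227 , θ̇: 13.78511 -10.54575 -15.08394 -2.38437 , ee: -0.26266 0.04940 0.89414 , trq: 1.51730 -2.25987 2.43105 4.25534
step 5 , theta: 1.58905 -1.34683 -0.65331 0.67767 , θ̇: 13.17825 -8.15563 -17.16450 -1.25589 , ee: -0.28280 0.03212 0.81819 , trq: -12.45328 -1.37200 1.76368 1.77487
step 6 , theta: 1.83367 -1.47703 -0.96222 0.70117 , θ̇: 11.27707 -4.96597 -12.66063 3.71658 , ee: -0.30882 0.00740 0.73894 , trq: -25.17747 0.68612 -2.79703 -0.87343
step 7 , theta: 2.03860 -1.54822 -1.14691 0.81754 , θ̇: 9.27607 -2.35590 -5.75626 7.50522 , ee: -0.33779 -0.01936 0.65525 , trq: -31.81311 0.77791 -8.04210 -2.49742
step 8 , theta: 2.21041 -1.58363 -1.22259 0.97640 , θ̇: 7.93195 -1.27812 -2.03207 8.20017 , ee: -0.36520 -0.04118 0.56817 , trq: -33.05843 -0.40391 -10.30499 -3.21575
step 9 , theta: 2.36009 -1.60670 -1.24550 1.13350 , θ̇: 7.03531 -1.03705 -0.33848 7.51527 , ee: -0.38791 -0.05519 0.48107 , trq: -31.60189 -1.26217 -10.65342 -3.63090
step 10 , theta: 2.49432 -1.62838 -1.24286 1.27273 , θ̇: 6.37854 -1.11720 0.57942 6.45472 , ee: -0.40500 -0.06230 0.39663 , trq: -29.24416 -1.50834 -10.27661 -3.92470
step 11 , theta: 2.61680 -1.65282 -1.22506 1.39020 , θ̇: 5.85845 -1.31217 1.19195 5.33519 , ee: -0.41669 -0.06426 0.31626 , trq: -26.80000 -1.30114 -9.73050 -4.09675
step 12 , theta: 2.72972 -1.68146 -1.19658 1.48567 , θ̇: 5.42324 -1.54110 1.64703 4.24283 , ee: -0.42365 -0.06262 0.24061 , trq: -24.53676 -0.82123 -9.20948 -4.12700
step 13 , theta: 2.83446 -1.71461 -1.16010 1.55995 , θ̇: 5.04274 -1.76590 1.98768 3.20627 , ee: -0.42664 -0.05858 0.16995 , trq: -22.50841 -0.19742 -8.75428 -4.01867
step 14 , theta: 2.93193 -1.75197 -1.11781 1.61430 , θ̇: 4.69722 -1.96557 2.22517 2.24383 , ee: -0.42636 -0.05301 0.10431 , trq: -20.70391 0.48583 -8.35026 -3.79871
step 15 , theta: 3.02269 -1.79293 -1.07173 1.65034 , θ̇: 4.37322 -2.12856 2.36592 1.37286 , ee: -0.42344 -0.04654 0.04363 , trq: -19.10068 1.17311 -7.97086 -3.50774
step 16 , theta: 3.10708 -1.83673 -1.02370 1.67005 , θ̇: 4.06179 -2.25027 2.42153 0.60855 , ee: -0.41844 -0.03964 -0.01227 , trq: -17.67829 1.82759 -7.59483 -3.18880
step 17 , theta: 3.18531 -1.88255 -0.97524 1.67563 , θ̇: 3.75585 -2.32996 2.41166 -0.03394 , ee: -0.41182 -0.03265 -0.06359 , trq: -16.42993 2.42311 -7.21097 -2.88746
step 18 , theta: 3.25737 -1.92952 -0.92737 1.66986 , θ̇: 3.44632 -2.36767 2.36452 -0.53202 , ee: -0.40393 -0.02577 -0.11060 , trq: -15.38558 2.93656 -6.81918 -2.66403
step 19 , theta: 3.32326 -1.97699 -0.88071 1.65519 , θ̇: 3.14049 -2.38052 2.29236 -0.92415 , ee: -0.39512 -0.01915 -0.15355 , trq: -14.42380 3.38026 -6.41236 -2.46954
step 20 , theta: 3.38308 -2.02452 -0.83561 1.63366 , θ̇: 2.83971 -2.37415 2.21052 -1.21675 , ee: -0.38570 -0.01295 -0.19269 , trq: -13.52737 3.75329 -5.99001 -2.31340
step 21 , theta: 3.43696 -2.07179 -0.79215 1.60718 , θ̇: 2.54610 -2.35409 2.13022 -1.42052 , ee: -0.37595 -0.00728 -0.22827 , trq: -12.67965 4.05919 -5.55434 -2.19641
step 22 , theta: 3.48506 -2.11858 -0.75022 1.57737 , θ̇: 2.26218 -2.32518 2.05820 -1.54848 , ee: -0.36607 -0.00218 -0.26055 , trq: -11.86632 4.30407 -5.10890 -2.11368
step 23 , theta: 3.52761 -2.16474 -0.70961 1.54563 , θ̇: 1.99058 -2.29128 1.99747 -1.61429 , ee: -0.35626 0.00228 -0.28979 , trq: -11.07694 4.49499 -4.65809 -2.05745
step 24 , theta: 3.56487 -2.21021 -0.67010 1.51307 , θ̇: 1.73381 -2.25520 1.94838 -1.63114 , ee: -0.34665 0.00610 -0.31623 , trq: -10.30549 4.63895 -4.20682 -2.01922
step 25 , theta: 3.59716 -2.25495 -0.63147 1.48055 , θ̇: 1.49404 -2.21881 1.90966 -1.61104 , ee: -0.33736 0.00928 -0.34011 , trq: -9.55001 4.74243 -3.76024 -1.99101
step 26 , theta: 3.62484 -2.29898 -0.59351 1.44869 , θ̇: 1.27306 -2.18325 1.87928 -1.56453 , ee: -0.32847 0.01181 -0.36167 , trq: -8.81181 4.81118 -3.32342 -1.96616
step 27 , theta: 3.64831 -2.34232 -0.55610 1.41795 , θ̇: 1.07213 -2.14906 1.85508 -1.50054 , ee: -0.32004 0.01374 -0.38113 , trq: -8.09450 4.85027 -2.90104 -1.93966
step 28 , theta: 3.66796 -2.38500 -0.51912 1.38859 , θ̇: 0.89203 -2.11639 1.83517 -1.42641 , ee: -0.31210 0.01510 -0.39870 , trq: -7.40295 4.86423 -2.49711 -1.90823
step 29 , theta: 3.68423 -2.42703 -0.48251 1.36076 , θ̇: 0.73300 -2.08513 1.81814 -1.34796 , ee: -0.30467 0.01593 -0.41457 , trq: -6.74247 4.85712 -2.11476 -1.87014
step 30 , theta: 3.69752 -2.46846 -0.44621 1.33451 , θ̇: 0.59482 -2.05507 1.80319 -1.26959 , ee: -0.29774 0.01628 -0.42892 , trq: -6.11811 4.83257 -1.75617 -1.82500
step 31 , theta: 3.70824 -2.50930 -0.41019 1.30980 , θ̇: 0.47681 -2.02597 1.79011 -1.19443 , ee: -0.29129 0.01620 -0.44193


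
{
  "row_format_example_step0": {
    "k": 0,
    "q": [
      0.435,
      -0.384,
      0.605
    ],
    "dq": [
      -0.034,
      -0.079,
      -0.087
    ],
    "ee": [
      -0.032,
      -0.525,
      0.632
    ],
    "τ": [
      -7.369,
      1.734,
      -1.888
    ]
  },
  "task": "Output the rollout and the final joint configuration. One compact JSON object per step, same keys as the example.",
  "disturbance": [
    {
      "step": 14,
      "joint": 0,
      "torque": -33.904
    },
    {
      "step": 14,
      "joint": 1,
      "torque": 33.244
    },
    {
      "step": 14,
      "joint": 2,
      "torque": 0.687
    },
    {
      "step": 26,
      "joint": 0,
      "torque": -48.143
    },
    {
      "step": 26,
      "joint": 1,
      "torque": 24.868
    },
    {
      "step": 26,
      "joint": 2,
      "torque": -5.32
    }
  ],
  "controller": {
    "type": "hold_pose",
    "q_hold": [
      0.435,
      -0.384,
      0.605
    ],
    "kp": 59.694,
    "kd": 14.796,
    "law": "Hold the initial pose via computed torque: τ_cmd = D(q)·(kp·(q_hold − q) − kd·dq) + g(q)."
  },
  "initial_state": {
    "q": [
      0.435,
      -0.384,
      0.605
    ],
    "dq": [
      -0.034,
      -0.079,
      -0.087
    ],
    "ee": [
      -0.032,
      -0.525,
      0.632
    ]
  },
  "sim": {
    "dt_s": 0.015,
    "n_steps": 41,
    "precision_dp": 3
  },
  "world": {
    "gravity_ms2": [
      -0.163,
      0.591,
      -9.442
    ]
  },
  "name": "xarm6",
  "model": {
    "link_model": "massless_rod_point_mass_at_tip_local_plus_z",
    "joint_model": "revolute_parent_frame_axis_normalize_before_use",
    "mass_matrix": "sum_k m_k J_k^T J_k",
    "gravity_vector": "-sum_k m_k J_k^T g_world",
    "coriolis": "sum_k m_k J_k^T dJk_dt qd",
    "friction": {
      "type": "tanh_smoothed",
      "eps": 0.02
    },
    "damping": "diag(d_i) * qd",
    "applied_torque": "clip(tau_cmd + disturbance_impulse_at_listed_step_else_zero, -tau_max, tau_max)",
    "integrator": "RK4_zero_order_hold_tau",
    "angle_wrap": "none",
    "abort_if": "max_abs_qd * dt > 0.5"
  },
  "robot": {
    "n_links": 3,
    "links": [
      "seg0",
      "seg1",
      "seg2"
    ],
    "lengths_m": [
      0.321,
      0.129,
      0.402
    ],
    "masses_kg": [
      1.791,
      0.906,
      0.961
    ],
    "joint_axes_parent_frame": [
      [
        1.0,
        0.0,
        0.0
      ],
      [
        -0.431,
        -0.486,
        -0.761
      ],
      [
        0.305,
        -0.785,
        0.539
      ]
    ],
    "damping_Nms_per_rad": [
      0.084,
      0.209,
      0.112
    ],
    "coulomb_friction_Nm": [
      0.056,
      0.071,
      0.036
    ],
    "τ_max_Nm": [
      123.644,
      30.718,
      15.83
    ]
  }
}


{"k":1,"q":[0.435,-0.385,0.604],"dq":[-0.024,-0.053,-0.066],"ee":[-0.031,-0.524,0.632],"\u03c4":[-7.465,1.69,-1.938]}
{"k":2,"q":[0.434,-0.386,0.603],"dq":[-0.017,-0.033,-0.049],"ee":[-0.031,-0.524,0.633],"\u03c4":[-7.546,1.654,-1.98]}
{"k":3,"q":[0.434,-0.386,0.602],"dq":[-0.011,-0.019,-0.033],"ee":[-0.031,-0.524,0.633],"\u03c4":[-7.613,1.626,-2.016]}
{"k":4,"q":[0.434,-0.386,0.602],"dq":[-0.008,-0.009,-0.02],"ee":[-0.031,-0.524,0.633],"\u03c4":[-7.668,1.608,-2.045]}
{"k":5,"q":[0.434,-0.386,0.602],"dq":[-0.005,-0.004,-0.009],"ee":[-0.03,-0.524,0.633],"\u03c4":[-7.713,1.597,-2.067]}
{"k":6,"q":[0.434,-0.386,0.602],"dq":[-0.003,-0.0,-0.003],"ee":[-0.03,-0.524,0.633],"\u03c4":[-7.75,1.592,-2.083]}
{"k":7,"q":[0.434,-0.386,0.602],"dq":[-0.001,0.002,0.001],"ee":[-0.03,-0.524,0.633],"\u03c4":[-7.78,1.59,-2.095]}
{"k":8,"q":[0.434,-0.386,0.602],"dq":[0.0,0.003,0.003],"ee":[-0.03,-0.524,0.633],"\u03c4":[-7.804,1.59,-2.103]}
{"k":9,"q":[0.434,-0.386,0.602],"dq":[0.001,0.003,0.005],"ee":[-0.03,-0.524,0.633],"\u03c4":[-7.824,1.59,-2.11]}
{"k":10,"q":[0.434,-0.386,0.602],"dq":[0.002,0.004,0.005],"ee":[-0.031,-0.524,0.633],"\u03c4":[-7.84,1.591,-2.115]}
{"k":11,"q":[0.434,-0.386,0.602],"dq":[0.003,0.004,0.006],"ee":[-0.031,-0.524,0.633],"\u03c4":[-7.853,1.592,-2.118]}
{"k":12,"q":[0.434,-0.386,0.602],"dq":[0.003,0.004,0.006],"ee":[-0.031,-0.524,0.633],"\u03c4":[-7.864,1.593,-2.121]}
{"k":13,"q":[0.434,-0.386,0.602],"dq":[0.003,0.004,0.006],"ee":[-0.031,-0.524,0.633],"\u03c4":[-7.872,1.594,-2.124]}
{"k":14,"q":[0.434,-0.386,0.602],"dq":[0.004,0.004,0.006],"ee":[-0.031,-0.524,0.633],"\u03c4":[-41.783,30.718,-1.439]}
{"k":15,"q":[0.433,-0.372,0.604],"dq":[-0.16,1.923,0.262],"ee":[-0.037,-0.521,0.636],"\u03c4":[-0.099,-5.039,-2.287]}
{"k":16,"q":[0.431,-0.346,0.608],"dq":[-0.123,1.453,0.218],"ee":[-0.047,-0.515,0.64],"\u03c4":[-1.342,-3.884,-2.276]}
{"k":17,"q":[0.429,-0.327,0.611],"dq":[-0.094,1.071,0.176],"ee":[-0.055,-0.511,0.643],"\u03c4":[-2.403,-2.914,-2.254]}
{"k":18,"q":[0.428,-0.314,0.613],"dq":[-0.07,0.761,0.136],"ee":[-0.061,-0.508,0.645],"\u03c4":[-3.311,-2.101,-2.229]}
{"k":19,"q":[0.427,-0.304,0.615],"dq":[-0.05,0.513,0.099],"ee":[-0.065,-0.505,0.647],"\u03c4":[-4.089,-1.42,-2.205]}
{"k":20,"q":[0.426,-0.298,0.616],"dq":[-0.032,0.315,0.066],"ee":[-0.067,-0.504,0.648],"\u03c4":[-4.754,-0.851,-2.184]}
{"k":21,"q":[0.426,-0.294,0.617],"dq":[-0.018,0.16,0.037],"ee":[-0.069,-0.503,0.648],"\u03c4":[-5.321,-0.377,-2.166]}
{"k":22,"q":[0.426,-0.293,0.617],"dq":[-0.006,0.037,0.015],"ee":[-0.069,-0.503,0.648],"\u03c4":[-5.801,0.018,-2.153]}
{"k":23,"q":[0.426,-0.293,0.617],"dq":[0.005,-0.049,-0.004],"ee":[-0.069,-0.503,0.648],"\u03c4":[-6.203,0.326,-2.147]}
{"k":24,"q":[0.426,-0.294,0.617],"dq":[0.014,-0.112,-0.015],"ee":[-0.069,-0.503,0.648],"\u03c4":[-6.537,0.569,-2.148]}
{"k":25,"q":[0.426,-0.296,0.617],"dq":[0.02,-0.16,-0.021],"ee":[-0.068,-0.503,0.648],"\u03c4":[-6.815,0.77,-2.152]}
{"k":26,"q":[0.426,-0.299,0.617],"dq":[0.024,-0.195,-0.025],"ee":[-0.067,-0.504,0.647],"\u03c4":[-55.191,25.803,-7.476]}
{"k":27,"q":[0.424,-0.292,0.615],"dq":[-0.369,1.133,-0.115],"ee":[-0.069,-0.501,0.65],"\u03c4":[3.828,-4.588,-0.943]}
{"k":28,"q":[0.419,-0.277,0.614],"dq":[-0.286,0.771,-0.071],"ee":[-0.074,-0.494,0.655],"\u03c4":[1.925,-3.495,-1.154]}
{"k":29,"q":[0.415,-0.268,0.613],"dq":[-0.217,0.482,-0.041],"ee":[-0.078,-0.49,0.658],"\u03c4":[0.293,-2.574,-1.327]}
{"k":30,"q":[0.412,-0.263,0.613],"dq":[-0.157,0.253,-0.022],"ee":[-0.08,-0.486,0.66],"\u03c4":[-1.105,-1.799,-1.469]}
{"k":31,"q":[0.41,-0.26,0.613],"dq":[-0.107,0.076,-0.012],"ee":[-0.081,-0.485,0.662],"\u03c4":[-2.299,-1.15,-1.587]}
{"k":32,"q":[0.409,-0.26,0.612],"dq":[-0.061,-0.054,-0.013],"ee":[-0.081,-0.484,0.662],"\u03c4":[-3.318,-0.619,-1.685]}
{"k":33,"q":[0.409,-0.261,0.612],"dq":[-0.02,-0.141,-0.022],"ee":[-0.08,-0.484,0.663],"\u03c4":[-4.182,-0.197,-1.771]}
{"k":34,"q":[0.408,-0.264,0.612],"dq":[0.011,-0.209,-0.025],"ee":[-0.079,-0.484,0.662],"\u03c4":[-4.905,0.154,-1.844]}
{"k":35,"q":[0.409,-0.268,0.611],"dq":[0.034,-0.26,-0.024],"ee":[-0.078,-0.485,0.662],"\u03c4":[-5.502,0.445,-1.907]}
{"k":36,"q":[0.409,-0.272,0.611],"dq":[0.052,-0.296,-0.024],"ee":[-0.076,-0.486,0.661],"\u03c4":[-6.002,0.685,-1.96]}
{"k":37,"q":[0.41,-0.276,0.611],"dq":[0.065,-0.319,-0.024],"ee":[-0.074,-0.488,0.66],"\u03c4":[-6.42,0.883,-2.005]}
{"k":38,"q":[0.411,-0.281,0.61],"dq":[0.075,-0.332,-0.023],"ee":[-0.072,-0.49,0.659],"\u03c4":[-6.768,1.044,-2.042]}
{"k":39,"q":[0.413,-0.286,0.61],"dq":[0.082,-0.338,-0.023],"ee":[-0.07,-0.491,0.658],"\u03c4":[-7.057,1.176,-2.074]}
{"k":40,"q":[0.414,-0.291,0.61],"dq":[0.086,-0.338,-0.023],"ee":[-0.068,-0.493,0.656],"\u03c4":[-7.294,1.282,-2.1]}
{"k":41,"q":[0.415,-0.296,0.609],"dq":[0.089,-0.334,-0.022],"ee":[-0.066,-0.495,0.655]}
{"summary": "final q (rad): 0.415 -0.296 0.609"}


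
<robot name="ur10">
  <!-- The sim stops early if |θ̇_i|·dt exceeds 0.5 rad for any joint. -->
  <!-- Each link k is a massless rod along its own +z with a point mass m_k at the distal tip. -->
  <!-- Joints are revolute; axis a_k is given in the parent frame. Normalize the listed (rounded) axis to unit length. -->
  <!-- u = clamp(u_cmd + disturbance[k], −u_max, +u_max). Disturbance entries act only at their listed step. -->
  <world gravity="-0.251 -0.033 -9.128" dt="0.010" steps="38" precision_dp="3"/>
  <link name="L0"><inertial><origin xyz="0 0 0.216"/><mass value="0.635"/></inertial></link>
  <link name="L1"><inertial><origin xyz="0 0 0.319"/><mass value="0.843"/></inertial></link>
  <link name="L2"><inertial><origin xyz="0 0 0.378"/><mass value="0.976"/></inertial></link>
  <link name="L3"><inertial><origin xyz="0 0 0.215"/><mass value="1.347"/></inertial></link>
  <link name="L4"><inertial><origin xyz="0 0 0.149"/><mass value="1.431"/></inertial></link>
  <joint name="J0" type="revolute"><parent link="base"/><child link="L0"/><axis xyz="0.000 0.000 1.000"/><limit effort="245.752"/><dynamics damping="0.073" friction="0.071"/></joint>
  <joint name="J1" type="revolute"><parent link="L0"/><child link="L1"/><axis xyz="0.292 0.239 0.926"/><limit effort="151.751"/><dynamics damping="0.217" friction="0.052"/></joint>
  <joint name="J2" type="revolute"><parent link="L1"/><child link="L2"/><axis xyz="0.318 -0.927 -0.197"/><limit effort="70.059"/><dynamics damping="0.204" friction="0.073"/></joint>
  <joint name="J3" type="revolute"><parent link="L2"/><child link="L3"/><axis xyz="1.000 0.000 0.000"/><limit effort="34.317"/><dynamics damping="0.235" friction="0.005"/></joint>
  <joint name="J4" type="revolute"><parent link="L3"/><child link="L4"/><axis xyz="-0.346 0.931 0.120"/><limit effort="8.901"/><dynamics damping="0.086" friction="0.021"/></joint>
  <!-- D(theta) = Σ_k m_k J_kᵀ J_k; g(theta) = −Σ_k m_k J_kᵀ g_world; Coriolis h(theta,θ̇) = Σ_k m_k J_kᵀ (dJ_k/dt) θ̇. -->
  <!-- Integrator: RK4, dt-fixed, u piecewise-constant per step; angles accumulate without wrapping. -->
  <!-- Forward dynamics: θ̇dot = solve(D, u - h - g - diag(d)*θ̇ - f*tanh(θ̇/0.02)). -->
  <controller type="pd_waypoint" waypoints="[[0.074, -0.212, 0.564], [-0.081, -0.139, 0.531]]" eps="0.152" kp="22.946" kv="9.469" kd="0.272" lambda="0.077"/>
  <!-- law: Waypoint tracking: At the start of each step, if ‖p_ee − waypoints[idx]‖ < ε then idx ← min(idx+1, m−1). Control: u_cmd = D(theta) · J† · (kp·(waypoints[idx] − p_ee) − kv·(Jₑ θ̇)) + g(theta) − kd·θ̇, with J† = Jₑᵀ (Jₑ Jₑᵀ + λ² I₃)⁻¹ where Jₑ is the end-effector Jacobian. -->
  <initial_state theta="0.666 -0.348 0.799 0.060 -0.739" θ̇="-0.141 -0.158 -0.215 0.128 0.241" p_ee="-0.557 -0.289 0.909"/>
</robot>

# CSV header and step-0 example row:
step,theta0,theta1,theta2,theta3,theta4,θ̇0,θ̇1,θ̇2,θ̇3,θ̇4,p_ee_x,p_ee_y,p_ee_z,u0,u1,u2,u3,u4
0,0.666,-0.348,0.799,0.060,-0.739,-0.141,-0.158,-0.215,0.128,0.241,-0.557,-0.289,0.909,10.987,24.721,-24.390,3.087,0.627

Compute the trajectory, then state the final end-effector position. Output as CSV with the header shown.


step,theta0,theta1,theta2,theta3,theta4,θ̇0,θ̇1,θ̇2,θ̇3,θ̇4,p_ee_x,p_ee_y,p_ee_z,u0,u1,u2,u3,u4
1,0.663,-0.348,0.797,0.062,-0.741,-0.430,0.129,-0.269,0.269,-0.645,-0.557,-0.287,0.910,10.010,23.022,-23.966,2.579,0.943
2,0.658,-0.346,0.794,0.065,-0.751,-0.656,0.355,-0.324,0.407,-1.336,-0.555,-0.286,0.911,9.104,21.400,-23.425,2.123,1.166
3,0.650,-0.341,0.790,0.070,-0.767,-0.842,0.542,-0.376,0.540,-1.869,-0.554,-0.285,0.911,8.281,19.864,-22.791,1.715,1.316
4,0.641,-0.335,0.786,0.076,-0.788,-0.982,0.688,-0.428,0.663,-2.283,-0.551,-0.284,0.910,7.530,18.417,-22.094,1.353,1.414
5,0.631,-0.328,0.782,0.083,-0.812,-1.078,0.795,-0.480,0.776,-2.606,-0.547,-0.283,0.910,6.848,17.062,-21.353,1.032,1.474
6,0.620,-0.319,0.777,0.092,-0.840,-1.136,0.870,-0.532,0.878,-2.857,-0.543,-0.283,0.910,6.228,15.798,-20.589,0.746,1.506
7,0.608,-0.310,0.771,0.101,-0.869,-1.162,0.919,-0.582,0.970,-3.051,-0.539,-0.283,0.909,5.667,14.625,-19.814,0.492,1.516
8,0.597,-0.301,0.765,0.111,-0.901,-1.163,0.946,-0.629,1.053,-3.199,-0.534,-0.282,0.909,5.158,13.538,-19.042,0.267,1.512
9,0.585,-0.292,0.758,0.122,-0.933,-1.144,0.958,-0.672,1.127,-3.309,-0.528,-0.282,0.908,4.697,12.535,-18.284,0.066,1.496
10,0.574,-0.282,0.751,0.133,-0.967,-1.110,0.958,-0.710,1.192,-3.387,-0.522,-0.283,0.907,4.279,11.609,-17.546,-0.114,1.473
11,0.563,-0.273,0.744,0.145,-1.001,-1.064,0.949,-0.742,1.250,-3.440,-0.516,-0.283,0.907,3.901,10.758,-16.837,-0.275,1.445
12,0.553,-0.263,0.737,0.158,-1.035,-1.011,0.935,-0.768,1.301,-3.473,-0.509,-0.283,0.906,3.557,9.975,-16.160,-0.421,1.414
13,0.543,-0.254,0.729,0.171,-1.070,-0.952,0.917,-0.789,1.345,-3.488,-0.502,-0.283,0.905,3.245,9.256,-15.519,-0.554,1.380
14,0.534,-0.245,0.721,0.185,-1.105,-0.890,0.898,-0.803,1.384,-3.490,-0.495,-0.284,0.905,2.961,8.595,-14.915,-0.675,1.346
15,0.525,-0.236,0.713,0.199,-1.140,-0.826,0.878,-0.811,1.417,-3.481,-0.488,-0.285,0.904,2.701,7.987,-14.351,-0.787,1.311
16,0.517,-0.227,0.705,0.213,-1.175,-0.761,0.858,-0.814,1.446,-3.463,-0.480,-0.285,0.903,2.463,7.428,-13.826,-0.891,1.277
17,0.510,-0.219,0.697,0.228,-1.209,-0.697,0.839,-0.811,1.471,-3.437,-0.473,-0.286,0.902,2.245,6.912,-13.339,-0.988,1.243
18,0.504,-0.211,0.688,0.243,-1.244,-0.633,0.821,-0.803,1.492,-3.407,-0.465,-0.287,0.901,2.044,6.437,-12.890,-1.080,1.210
19,0.498,-0.202,0.680,0.258,-1.277,-0.571,0.805,-0.791,1.510,-3.372,-0.457,-0.287,0.900,1.858,5.997,-12.477,-1.166,1.177
20,0.492,-0.195,0.673,0.273,-1.311,-0.511,0.790,-0.774,1.525,-3.333,-0.449,-0.288,0.899,1.686,5.590,-12.098,-1.249,1.145
21,0.487,-0.187,0.665,0.288,-1.344,-0.452,0.777,-0.753,1.539,-3.292,-0.441,-0.289,0.898,1.526,5.213,-11.751,-1.328,1.112
22,0.483,-0.179,0.658,0.303,-1.377,-0.395,0.766,-0.729,1.550,-3.249,-0.433,-0.290,0.897,1.378,4.862,-11.435,-1.405,1.080
23,0.480,-0.171,0.650,0.319,-1.409,-0.341,0.757,-0.702,1.560,-3.205,-0.425,-0.291,0.896,1.239,4.535,-11.147,-1.478,1.048
24,0.476,-0.164,0.644,0.335,-1.441,-0.288,0.749,-0.672,1.569,-3.160,-0.417,-0.292,0.894,1.110,4.230,-10.887,-1.549,1.015
25,0.474,-0.156,0.637,0.350,-1.472,-0.238,0.742,-0.639,1.576,-3.113,-0.409,-0.293,0.893,0.989,3.945,-10.651,-1.617,0.982
26,0.472,-0.149,0.631,0.366,-1.503,-0.190,0.737,-0.604,1.583,-3.066,-0.401,-0.294,0.892,0.876,3.678,-10.439,-1.683,0.948
27,0.470,-0.142,0.625,0.382,-1.534,-0.143,0.733,-0.567,1.590,-3.019,-0.393,-0.295,0.890,0.770,3.428,-10.249,-1.747,0.913
28,0.469,-0.134,0.619,0.398,-1.564,-0.099,0.730,-0.528,1.595,-2.972,-0.384,-0.297,0.888,0.672,3.194,-10.078,-1.809,0.876
29,0.468,-0.127,0.614,0.414,-1.593,-0.057,0.728,-0.487,1.601,-2.924,-0.376,-0.298,0.886,0.579,2.974,-9.927,-1.868,0.839
30,0.468,-0.120,0.610,0.430,-1.622,-0.025,0.731,-0.445,1.608,-2.873,-0.369,-0.299,0.885,0.498,2.771,-9.795,-1.925,0.799
31,0.468,-0.113,0.606,0.446,-1.651,-0.031,0.757,-0.397,1.622,-2.807,-0.361,-0.300,0.883,0.447,2.597,-9.686,-1.976,0.755
32,0.468,-0.105,0.602,0.462,-1.679,-0.024,0.774,-0.350,1.631,-2.752,-0.353,-0.301,0.881,0.391,2.424,-9.590,-2.027,0.711
33,0.468,-0.097,0.598,0.478,-1.706,-0.012,0.788,-0.304,1.639,-2.701,-0.345,-0.303,0.878,0.334,2.257,-9.505,-2.078,0.668
34,0.468,-0.089,0.596,0.495,-1.733,0.004,0.799,-0.258,1.645,-2.652,-0.337,-0.304,0.876,0.279,2.095,-9.433,-2.127,0.624
35,0.468,-0.081,0.593,0.511,-1.759,0.012,0.814,-0.212,1.653,-2.602,-0.330,-0.305,0.874,0.232,1.945,-9.374,-2.174,0.577
36,0.468,-0.073,0.591,0.528,-1.785,0.014,0.832,-0.164,1.661,-2.550,-0.322,-0.307,0.872,0.192,1.802,-9.327,-2.218,0.529
37,0.468,-0.065,0.590,0.544,-1.810,0.020,0.847,-0.118,1.668,-2.502,-0.315,-0.308,0.869,0.151,1.663,-9.290,-2.262,0.480
38,0.469,-0.056,0.589,0.561,-1.835,0.025,0.861,-0.072,1.674,-2.455,-0.308,-0.310,0.867,,,,,
# final p_ee position (m): -0.308 -0.310 0.867


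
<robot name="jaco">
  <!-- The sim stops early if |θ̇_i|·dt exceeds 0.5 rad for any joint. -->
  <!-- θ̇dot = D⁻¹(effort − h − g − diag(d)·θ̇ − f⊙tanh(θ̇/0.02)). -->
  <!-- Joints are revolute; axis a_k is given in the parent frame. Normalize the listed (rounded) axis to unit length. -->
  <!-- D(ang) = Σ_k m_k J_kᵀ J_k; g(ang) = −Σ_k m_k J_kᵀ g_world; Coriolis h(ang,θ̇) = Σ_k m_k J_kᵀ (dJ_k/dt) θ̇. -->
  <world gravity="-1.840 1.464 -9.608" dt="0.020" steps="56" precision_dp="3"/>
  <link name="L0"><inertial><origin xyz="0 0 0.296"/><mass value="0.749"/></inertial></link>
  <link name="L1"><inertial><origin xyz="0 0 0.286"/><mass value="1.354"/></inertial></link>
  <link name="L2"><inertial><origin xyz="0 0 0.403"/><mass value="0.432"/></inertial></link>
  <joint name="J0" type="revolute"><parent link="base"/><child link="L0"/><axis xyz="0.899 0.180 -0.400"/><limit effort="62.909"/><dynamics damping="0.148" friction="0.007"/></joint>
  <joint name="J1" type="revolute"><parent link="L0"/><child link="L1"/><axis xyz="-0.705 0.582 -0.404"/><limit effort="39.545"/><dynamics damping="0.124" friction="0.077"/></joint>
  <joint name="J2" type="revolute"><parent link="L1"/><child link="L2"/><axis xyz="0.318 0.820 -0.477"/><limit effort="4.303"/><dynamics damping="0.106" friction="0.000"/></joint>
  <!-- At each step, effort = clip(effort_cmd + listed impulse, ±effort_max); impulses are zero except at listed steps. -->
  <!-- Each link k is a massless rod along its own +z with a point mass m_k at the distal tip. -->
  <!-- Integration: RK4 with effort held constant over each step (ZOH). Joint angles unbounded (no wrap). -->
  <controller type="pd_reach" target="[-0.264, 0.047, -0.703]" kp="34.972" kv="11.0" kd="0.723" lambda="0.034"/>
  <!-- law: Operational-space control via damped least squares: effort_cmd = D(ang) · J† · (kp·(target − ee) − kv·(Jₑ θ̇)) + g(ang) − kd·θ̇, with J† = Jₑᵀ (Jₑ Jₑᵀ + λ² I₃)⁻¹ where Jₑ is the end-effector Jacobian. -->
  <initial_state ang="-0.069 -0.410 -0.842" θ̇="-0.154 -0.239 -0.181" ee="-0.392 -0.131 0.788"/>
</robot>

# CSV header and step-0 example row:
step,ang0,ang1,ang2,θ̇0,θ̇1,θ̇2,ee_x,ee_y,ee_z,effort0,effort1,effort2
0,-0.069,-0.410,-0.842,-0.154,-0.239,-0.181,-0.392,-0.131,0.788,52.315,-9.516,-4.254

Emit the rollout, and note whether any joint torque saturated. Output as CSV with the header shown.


step,ang0,ang1,ang2,θ̇0,θ̇1,θ̇2,ee_x,ee_y,ee_z,effort0,effort1,effort2
1,-0.028,-0.364,-0.920,4.131,4.663,-7.514,-0.394,-0.131,0.777,32.715,-8.795,2.046
2,0.065,-0.268,-1.070,5.190,4.904,-7.362,-0.390,-0.137,0.757,8.949,-3.197,1.489
3,0.166,-0.179,-1.204,4.909,4.057,-6.046,-0.380,-0.153,0.739,-3.699,0.384,0.317
4,0.258,-0.105,-1.317,4.325,3.338,-5.291,-0.369,-0.172,0.720,-9.842,2.254,-0.124
5,0.338,-0.044,-1.419,3.672,2.793,-4.966,-0.360,-0.192,0.700,-13.237,3.338,-0.106
6,0.404,0.007,-1.517,2.996,2.344,-4.846,-0.354,-0.210,0.677,-15.542,4.079,0.101
7,0.457,0.050,-1.613,2.299,1.945,-4.818,-0.350,-0.224,0.653,-17.496,4.651,0.367
8,0.496,0.085,-1.710,1.567,1.561,-4.829,-0.348,-0.236,0.627,-19.462,5.123,0.633
9,0.519,0.112,-1.806,0.777,1.162,-4.851,-0.348,-0.244,0.600,-21.631,5.519,0.870
10,0.526,0.131,-1.903,-0.101,0.713,-4.860,-0.348,-0.248,0.572,-24.079,5.829,1.059
11,0.514,0.139,-2.000,-1.101,0.173,-4.827,-0.349,-0.250,0.544,-26.731,6.011,1.184
12,0.481,0.136,-2.095,-2.252,-0.481,-4.739,-0.349,-0.248,0.516,-29.246,5.932,1.247
13,0.422,0.118,-2.188,-3.592,-1.344,-4.493,-0.348,-0.244,0.488,-30.780,5.514,1.190
14,0.335,0.080,-2.273,-5.121,-2.446,-4.028,-0.345,-0.238,0.461,-29.930,4.615,1.001
15,0.217,0.019,-2.347,-6.781,-3.737,-3.296,-0.339,-0.230,0.435,-25.485,3.212,0.695
16,0.065,-0.069,-2.404,-8.433,-5.024,-2.340,-0.329,-0.219,0.412,-17.924,1.534,0.353
17,-0.118,-0.179,-2.441,-9.888,-5.977,-1.369,-0.314,-0.206,0.392,-9.920,-0.066,0.151
18,-0.327,-0.303,-2.461,-10.990,-6.291,-0.692,-0.295,-0.191,0.376,-4.251,-1.362,0.275
19,-0.554,-0.426,-2.472,-11.698,-5.894,-0.493,-0.270,-0.170,0.366,-1.574,-2.376,0.757
20,-0.792,-0.535,-2.482,-12.086,-4.970,-0.698,-0.244,-0.142,0.362,-0.711,-3.289,1.423
21,-1.036,-0.624,-2.499,-12.260,-3.773,-1.101,-0.219,-0.105,0.360,-0.425,-4.250,2.055
22,-1.282,-0.687,-2.525,-12.281,-2.458,-1.567,-0.199,-0.058,0.358,-0.116,-5.323,2.551
23,-1.527,-0.724,-2.560,-12.146,-1.079,-2.062,-0.188,-0.002,0.350,0.725,-6.625,2.920
24,-1.768,-0.732,-2.606,-11.815,0.336,-2.579,-0.188,0.058,0.333,2.525,-8.282,3.205
25,-1.999,-0.712,-2.661,-11.261,1.688,-3.052,-0.199,0.117,0.304,5.104,-10.173,3.395
26,-2.216,-0.666,-2.726,-10.482,2.896,-3.445,-0.220,0.171,0.263,7.832,-12.062,3.496
27,-2.417,-0.600,-2.797,-9.599,3.756,-3.631,-0.248,0.215,0.211,10.158,-13.506,3.437
28,-2.600,-0.520,-2.870,-8.721,4.187,-3.620,-0.281,0.244,0.151,11.917,-14.267,3.252
29,-2.766,-0.435,-2.941,-7.903,4.234,-3.492,-0.314,0.258,0.087,13.192,-14.337,3.022
30,-2.916,-0.351,-3.010,-7.147,4.002,-3.321,-0.344,0.257,0.023,14.059,-13.846,2.810
31,-3.052,-0.275,-3.075,-6.434,3.603,-3.147,-0.369,0.245,-0.038,14.516,-12.959,2.641
32,-3.173,-0.207,-3.136,-5.747,3.127,-2.976,-0.388,0.224,-0.094,14.521,-11.831,2.509
33,-3.282,-0.149,-3.194,-5.079,2.638,-2.807,-0.401,0.198,-0.143,14.049,-10.585,2.397
34,-3.376,-0.100,-3.249,-4.431,2.174,-2.636,-0.409,0.169,-0.186,13.131,-9.315,2.293
35,-3.459,-0.061,-3.300,-3.810,1.754,-2.464,-0.413,0.140,-0.222,11.842,-8.085,2.188
36,-3.529,-0.029,-3.348,-3.227,1.387,-2.295,-0.414,0.113,-0.253,10.290,-6.936,2.083
37,-3.588,-0.004,-3.392,-2.690,1.073,-2.135,-0.413,0.088,-0.279,8.587,-5.890,1.978
38,-3.637,0.015,-3.433,-2.202,0.806,-1.988,-0.410,0.066,-0.300,6.834,-4.956,1.878
39,-3.677,0.029,-3.472,-1.768,0.583,-1.857,-0.407,0.047,-0.319,5.111,-4.136,1.784
40,-3.708,0.039,-3.508,-1.387,0.396,-1.743,-0.403,0.031,-0.335,3.479,-3.425,1.700
41,-3.733,0.045,-3.542,-1.057,0.239,-1.646,-0.398,0.018,-0.349,1.975,-2.815,1.626
42,-3.751,0.049,-3.574,-0.774,0.109,-1.562,-0.394,0.009,-0.361,0.620,-2.297,1.560
43,-3.764,0.050,-3.605,-0.534,0.003,-1.492,-0.390,0.001,-0.372,-0.579,-1.866,1.504
44,-3.773,0.049,-3.634,-0.324,-0.056,-1.435,-0.386,-0.004,-0.382,-1.628,-1.554,1.457
45,-3.777,0.047,-3.662,-0.151,-0.111,-1.384,-0.382,-0.007,-0.392,-2.528,-1.290,1.414
46,-3.779,0.045,-3.689,-0.012,-0.165,-1.339,-0.378,-0.009,-0.401,-3.288,-1.067,1.376
47,-3.778,0.041,-3.716,0.099,-0.217,-1.298,-0.375,-0.010,-0.410,-3.917,-0.881,1.343
48,-3.775,0.036,-3.741,0.186,-0.266,-1.261,-0.372,-0.010,-0.418,-4.433,-0.732,1.313
49,-3.771,0.030,-3.766,0.254,-0.312,-1.227,-0.369,-0.008,-0.425,-4.849,-0.615,1.288
50,-3.765,0.024,-3.790,0.305,-0.356,-1.196,-0.366,-0.006,-0.433,-5.177,-0.526,1.266
51,-3.759,0.016,-3.814,0.343,-0.397,-1.167,-0.364,-0.004,-0.440,-5.430,-0.461,1.246
52,-3.752,0.008,-3.837,0.370,-0.438,-1.140,-0.362,-0.001,-0.447,-5.617,-0.417,1.229
53,-3.744,-0.001,-3.859,0.388,-0.478,-1.113,-0.359,0.002,-0.453,-5.748,-0.390,1.214
54,-3.736,-0.011,-3.882,0.398,-0.518,-1.088,-0.357,0.006,-0.460,-5.831,-0.377,1.201
55,-3.728,-0.022,-3.903,0.402,-0.559,-1.065,-0.355,0.009,-0.466,-5.874,-0.377,1.189
56,-3.720,-0.034,-3.924,0.401,-0.600,-1.042,-0.353,0.013,-0.472,,,
# any joint saturated: no


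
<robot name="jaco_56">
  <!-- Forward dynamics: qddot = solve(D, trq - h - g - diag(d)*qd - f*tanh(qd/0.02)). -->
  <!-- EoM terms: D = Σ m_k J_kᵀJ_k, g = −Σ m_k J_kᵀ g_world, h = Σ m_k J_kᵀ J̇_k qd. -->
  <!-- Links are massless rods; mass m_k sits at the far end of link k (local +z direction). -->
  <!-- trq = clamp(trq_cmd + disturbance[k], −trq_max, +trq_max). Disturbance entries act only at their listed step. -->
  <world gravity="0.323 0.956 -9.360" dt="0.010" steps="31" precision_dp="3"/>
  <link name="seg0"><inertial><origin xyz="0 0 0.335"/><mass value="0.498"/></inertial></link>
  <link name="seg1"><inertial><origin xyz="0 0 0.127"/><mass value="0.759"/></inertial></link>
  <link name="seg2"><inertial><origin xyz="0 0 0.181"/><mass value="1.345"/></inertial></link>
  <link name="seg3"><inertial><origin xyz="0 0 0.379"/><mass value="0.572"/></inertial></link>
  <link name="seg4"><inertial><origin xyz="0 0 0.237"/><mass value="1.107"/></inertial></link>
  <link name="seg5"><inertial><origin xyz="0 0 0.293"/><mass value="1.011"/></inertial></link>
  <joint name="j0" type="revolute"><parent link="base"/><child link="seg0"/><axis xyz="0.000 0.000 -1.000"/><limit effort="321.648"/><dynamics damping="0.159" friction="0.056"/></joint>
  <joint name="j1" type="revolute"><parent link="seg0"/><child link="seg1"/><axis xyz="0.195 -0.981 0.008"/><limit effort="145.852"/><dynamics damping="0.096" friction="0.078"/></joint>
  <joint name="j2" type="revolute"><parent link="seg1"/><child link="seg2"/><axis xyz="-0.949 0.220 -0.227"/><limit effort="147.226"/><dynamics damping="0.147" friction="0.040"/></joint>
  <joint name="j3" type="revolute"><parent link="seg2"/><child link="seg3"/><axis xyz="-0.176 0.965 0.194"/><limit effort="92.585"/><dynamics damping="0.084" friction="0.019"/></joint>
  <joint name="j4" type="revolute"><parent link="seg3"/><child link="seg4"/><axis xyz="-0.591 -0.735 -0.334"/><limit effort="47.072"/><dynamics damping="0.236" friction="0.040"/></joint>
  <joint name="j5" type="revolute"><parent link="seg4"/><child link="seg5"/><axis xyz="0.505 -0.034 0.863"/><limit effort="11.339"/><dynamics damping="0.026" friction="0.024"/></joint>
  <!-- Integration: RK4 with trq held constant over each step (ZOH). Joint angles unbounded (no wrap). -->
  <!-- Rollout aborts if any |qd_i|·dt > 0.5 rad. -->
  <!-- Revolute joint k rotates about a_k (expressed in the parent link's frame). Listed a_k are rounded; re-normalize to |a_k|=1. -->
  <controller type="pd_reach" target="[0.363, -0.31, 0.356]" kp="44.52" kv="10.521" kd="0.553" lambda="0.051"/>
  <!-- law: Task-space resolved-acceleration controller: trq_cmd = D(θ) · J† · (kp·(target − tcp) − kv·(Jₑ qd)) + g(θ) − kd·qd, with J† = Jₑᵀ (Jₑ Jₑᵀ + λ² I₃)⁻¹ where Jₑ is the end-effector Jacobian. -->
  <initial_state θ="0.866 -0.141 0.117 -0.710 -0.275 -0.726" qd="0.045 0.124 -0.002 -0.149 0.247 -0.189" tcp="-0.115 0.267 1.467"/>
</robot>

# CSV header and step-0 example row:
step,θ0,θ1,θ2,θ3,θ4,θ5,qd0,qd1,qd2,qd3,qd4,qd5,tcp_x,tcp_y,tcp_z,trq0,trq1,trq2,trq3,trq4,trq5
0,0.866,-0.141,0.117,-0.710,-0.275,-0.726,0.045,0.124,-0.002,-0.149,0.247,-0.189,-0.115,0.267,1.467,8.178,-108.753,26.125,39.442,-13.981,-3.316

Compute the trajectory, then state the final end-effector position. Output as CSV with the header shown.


step,θ0,θ1,θ2,θ3,θ4,θ5,qd0,qd1,qd2,qd3,qd4,qd5,tcp_x,tcp_y,tcp_z,trq0,trq1,trq2,trq3,trq4,trq5
1,0.866,-0.153,0.116,-0.729,-0.276,-0.733,0.027,-2.453,-0.195,-3.588,-0.424,-1.084,-0.116,0.268,1.464,7.447,-97.830,23.452,37.846,-12.401,-2.517
2,0.867,-0.188,0.113,-0.777,-0.281,-0.743,-0.015,-4.539,-0.422,-6.066,-0.529,-0.858,-0.114,0.268,1.458,6.938,-88.422,21.130,36.029,-11.321,-2.415
3,0.866,-0.242,0.107,-0.847,-0.285,-0.748,-0.079,-6.204,-0.698,-7.763,-0.269,-0.205,-0.112,0.265,1.449,6.417,-79.134,18.498,33.696,-10.485,-2.526
4,0.865,-0.310,0.099,-0.930,-0.286,-0.747,-0.188,-7.514,-1.024,-8.844,0.191,0.483,-0.107,0.261,1.437,5.832,-69.272,15.460,30.733,-9.699,-2.605
5,0.863,-0.391,0.087,-1.022,-0.281,-0.740,-0.308,-8.530,-1.398,-9.459,0.688,1.112,-0.101,0.255,1.423,5.224,-58.921,12.355,27.290,-8.835,-2.614
6,0.859,-0.480,0.071,-1.118,-0.272,-0.726,-0.438,-9.310,-1.828,-9.735,1.128,1.619,-0.094,0.247,1.407,4.639,-48.475,9.464,23.619,-7.889,-2.538
7,0.854,-0.576,0.050,-1.216,-0.260,-0.708,-0.575,-9.910,-2.322,-9.782,1.427,1.996,-0.084,0.238,1.389,4.113,-38.333,6.993,19.930,-6.869,-2.390
8,0.848,-0.677,0.024,-1.313,-0.245,-0.687,-0.729,-10.376,-2.892,-9.685,1.534,2.266,-0.073,0.227,1.368,3.670,-28.821,5.047,16.374,-5.800,-2.197
9,0.839,-0.783,-0.008,-1.409,-0.230,-0.663,-0.910,-10.749,-3.558,-9.501,1.420,2.463,-0.061,0.214,1.347,3.319,-20.146,3.647,13.025,-4.705,-1.987
10,0.829,-0.892,-0.047,-1.503,-0.217,-0.638,-1.126,-11.057,-4.340,-9.268,1.056,2.628,-0.047,0.200,1.325,3.056,-12.411,2.759,9.896,-3.581,-1.782
11,0.817,-1.003,-0.095,-1.594,-0.210,-0.611,-1.372,-11.312,-5.240,-9.008,0.388,2.793,-0.031,0.185,1.302,2.863,-5.650,2.311,6.957,-2.400,-1.600
12,0.802,-1.117,-0.152,-1.683,-0.211,-0.582,-1.620,-11.503,-6.207,-8.728,-0.650,2.991,-0.015,0.169,1.279,2.698,0.120,2.173,4.172,-1.127,-1.452
13,0.785,-1.233,-0.218,-1.769,-0.225,-0.551,-1.723,-11.552,-6.964,-8.452,-2.228,3.230,0.002,0.152,1.256,2.447,4.915,2.088,1.510,0.345,-1.339
14,0.769,-1.347,-0.288,-1.852,-0.258,-0.517,-1.389,-11.294,-6.872,-8.207,-4.370,3.507,0.020,0.135,1.233,1.905,8.735,1.560,-0.859,1.963,-1.250
15,0.760,-1.457,-0.351,-1.933,-0.312,-0.481,-0.338,-10.568,-5.185,-8.016,-6.554,3.851,0.039,0.117,1.210,0.906,11.701,0.050,-2.451,3.270,-1.198
16,0.762,-1.558,-0.391,-2.012,-0.383,-0.441,1.015,-9.592,-2.467,-7.811,-7.617,4.253,0.058,0.099,1.188,-0.226,14.133,-2.081,-2.900,3.501,-1.172
17,0.776,-1.651,-0.407,-2.088,-0.458,-0.397,1.809,-8.888,-0.498,-7.478,-7.214,4.432,0.079,0.082,1.165,-0.900,16.321,-3.642,-2.749,2.690,-1.015
18,0.794,-1.738,-0.408,-2.160,-0.525,-0.354,1.954,-8.569,0.248,-7.053,-6.209,4.179,0.100,0.066,1.142,-1.069,18.277,-4.255,-2.702,1.645,-0.629
19,0.814,-1.823,-0.404,-2.229,-0.582,-0.315,1.891,-8.423,0.491,-6.637,-5.222,3.721,0.122,0.051,1.119,-1.027,19.831,-4.312,-2.844,0.807,-0.167
20,0.832,-1.907,-0.398,-2.293,-0.630,-0.279,1.809,-8.342,0.595,-6.259,-4.366,3.226,0.144,0.036,1.096,-0.923,20.937,-4.063,-3.107,0.211,0.268
21,0.850,-1.990,-0.392,-2.354,-0.670,-0.249,1.686,-8.309,0.523,-5.898,-3.683,2.732,0.166,0.022,1.073,-0.783,21.674,-3.556,-3.477,-0.150,0.656
22,0.867,-2.073,-0.387,-2.412,-0.704,-0.224,1.578,-8.283,0.408,-5.562,-3.141,2.305,0.188,0.009,1.050,-0.661,22.090,-2.920,-3.903,-0.329,0.967
23,0.882,-2.155,-0.383,-2.466,-0.733,-0.202,1.484,-8.250,0.265,-5.244,-2.721,1.940,0.209,-0.004,1.027,-0.575,22.265,-2.217,-4.377,-0.362,1.211
24,0.897,-2.238,-0.380,-2.517,-0.758,-0.184,1.408,-8.202,0.117,-4.945,-2.399,1.636,0.230,-0.017,1.004,-0.529,22.255,-1.499,-4.885,-0.283,1.398
25,0.911,-2.319,-0.379,-2.565,-0.780,-0.169,1.349,-8.133,-0.020,-4.663,-2.149,1.381,0.250,-0.030,0.981,-0.522,22.104,-0.801,-5.417,-0.121,1.537
26,0.924,-2.400,-0.380,-2.610,-0.801,-0.156,1.306,-8.043,-0.136,-4.398,-1.950,1.163,0.269,-0.042,0.958,-0.546,21.846,-0.148,-5.968,0.101,1.642
27,0.937,-2.480,-0.382,-2.653,-0.819,-0.146,1.267,-7.932,-0.242,-4.146,-1.799,0.981,0.287,-0.055,0.936,-0.587,21.511,0.451,-6.534,0.372,1.716
28,0.950,-2.559,-0.384,-2.693,-0.836,-0.136,1.224,-7.802,-0.340,-3.905,-1.688,0.835,0.304,-0.066,0.913,-0.634,21.120,0.989,-7.107,0.683,1.762
29,0.962,-2.636,-0.388,-2.731,-0.853,-0.129,1.174,-7.653,-0.423,-3.672,-1.605,0.721,0.319,-0.078,0.891,-0.677,20.690,1.457,-7.684,1.020,1.784
30,0.974,-2.712,-0.392,-2.767,-0.868,-0.122,1.111,-7.485,-0.486,-3.446,-1.544,0.637,0.334,-0.090,0.869,-0.706,20.233,1.852,-8.264,1.375,1.786
31,0.984,-2.786,-0.397,-2.800,-0.883,-0.116,1.028,-7.301,-0.524,-3.225,-1.499,0.581,0.348,-0.101,0.847,,,,,,
# final tcp position (m): 0.348 -0.101 0.847
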